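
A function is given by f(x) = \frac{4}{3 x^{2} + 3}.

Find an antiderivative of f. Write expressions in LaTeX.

For F(x) to be correct the identity F'(x) - f(x) = 0 must hold.
Check: d/dx[\frac{4 \operatorname{atan}{\left(x \right)}}{3}] = \frac{4}{3 x^{2} + 3} = f(x).

An antiderivative is F(x) = \frac{4 \operatorname{atan}{\left(x \right)}}{3}.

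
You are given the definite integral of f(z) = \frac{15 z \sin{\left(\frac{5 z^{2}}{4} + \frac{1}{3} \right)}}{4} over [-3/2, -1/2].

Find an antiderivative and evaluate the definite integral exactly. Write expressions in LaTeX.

The substitution u = \frac{5 z^{2}}{4} + \frac{1}{3} works: f is exactly (dF/du)*(du/dz) for that inner function.
F(z) = - \frac{3 \cos{\left(\frac{5 z^{2}}{4} + \frac{1}{3} \right)}}{2} is an antiderivative of f.
Check: d/dz[- \frac{3 \cos{\left(\frac{5 z^{2}}{4} + \frac{1}{3} \right)}}{2}] = \frac{15 z \sin{\left(\frac{5 z^{2}}{4} + \frac{1}{3} \right)}}{4} = f(z).
F(-1/2) = - \frac{3 \cos{\left(\frac{31}{48} \right)}}{2}; F(-3/2) = - \frac{3 \cos{\left(\frac{151}{48} \right)}}{2}.
Integral = F(-1/2) - F(-3/2) = \frac{3 \cos{\left(\frac{151}{48} \right)}}{2} - \frac{3 \cos{\left(\frac{31}{48} \right)}}{2}.

Antiderivative: F(z) = - \frac{3 \cos{\left(\frac{5 z^{2}}{4} + \frac{1}{3} \right)}}{2}; value = \frac{3 \cos{\left(\frac{151}{48} \right)}}{2} - \frac{3 \cos{\left(\frac{31}{48} \right)}}{2}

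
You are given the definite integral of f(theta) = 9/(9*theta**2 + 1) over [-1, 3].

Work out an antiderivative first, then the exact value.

Antiderivative: F(theta) = 3*atan(3*theta); value = 3*atan(3) + 3*atan(9)

For F(theta) to be correct the identity F'(theta) - f(theta) = 0 must hold.
F(theta) = 3*atan(3*theta) is an antiderivative of f.
Check: d/dtheta[3*atan(3*theta)] = 9/(9*theta**2 + 1) = f(theta).
F(3) = 3*atan(9); F(-1) = -3*atan(3).
Integral = F(3) - F(-1) = 3*atan(3) + 3*atan(9).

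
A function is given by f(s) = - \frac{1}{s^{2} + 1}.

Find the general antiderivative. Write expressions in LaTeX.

Since d/ds undoes antidifferentiation here, F'(s) = f(s) is required of F(s).
Check: d/ds[- \operatorname{atan}{\left(s \right)}] = - \frac{1}{s^{2} + 1} = f(s).

F(s) = - \operatorname{atan}{\left(s \right)} + C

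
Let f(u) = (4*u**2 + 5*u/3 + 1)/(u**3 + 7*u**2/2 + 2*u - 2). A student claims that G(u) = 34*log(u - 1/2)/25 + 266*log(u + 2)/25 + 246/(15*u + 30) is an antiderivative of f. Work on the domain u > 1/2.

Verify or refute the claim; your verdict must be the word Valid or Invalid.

Invalid: d/du[G] - f = (48*u**2 + 20*u + 12)/(6*u**3 + 21*u**2 + 12*u - 12), which is not 0.

d/du[G] = (24*u**2 + 10*u + 6)/(2*u**3 + 7*u**2 + 4*u - 4)
d/du[G] - f(u) = (48*u**2 + 20*u + 12)/(6*u**3 + 21*u**2 + 12*u - 12) != 0.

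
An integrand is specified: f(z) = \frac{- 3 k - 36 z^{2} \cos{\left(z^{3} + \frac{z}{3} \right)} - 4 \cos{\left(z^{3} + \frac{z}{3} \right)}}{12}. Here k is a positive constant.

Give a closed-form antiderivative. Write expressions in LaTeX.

An antiderivative is F(z) = - \frac{k z}{4} - \sin{\left(z^{3} + \frac{z}{3} \right)}.

Whatever form F(z) takes, F'(z) = f(z) is non-negotiable.
Check: d/dz[- \frac{k z}{4} - \sin{\left(z^{3} + \frac{z}{3} \right)}] = - \frac{k}{4} - 3 z^{2} \cos{\left(z^{3} + \frac{z}{3} \right)} - \frac{\cos{\left(z^{3} + \frac{z}{3} \right)}}{3}, which equals f(z).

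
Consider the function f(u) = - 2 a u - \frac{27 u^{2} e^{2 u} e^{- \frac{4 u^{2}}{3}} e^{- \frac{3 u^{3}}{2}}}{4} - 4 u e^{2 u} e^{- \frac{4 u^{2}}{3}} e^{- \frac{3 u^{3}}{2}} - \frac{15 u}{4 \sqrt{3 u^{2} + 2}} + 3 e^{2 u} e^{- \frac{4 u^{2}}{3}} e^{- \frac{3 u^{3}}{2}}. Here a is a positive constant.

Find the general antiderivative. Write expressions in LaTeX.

Integrate term by term and add the pieces.
Check: d/du[\frac{- 4 a u^{2} - 5 \sqrt{3 u^{2} + 2} + 6 e^{- \frac{3 u^{3}}{2} - \frac{4 u^{2}}{3} + 2 u}}{4}] = \frac{- 8 a u \sqrt{3 u^{2} + 2} - 27 u^{2} \sqrt{3 u^{2} + 2} e^{2 u} e^{- \frac{4 u^{2}}{3}} e^{- \frac{3 u^{3}}{2}} - 16 u \sqrt{3 u^{2} + 2} e^{2 u} e^{- \frac{4 u^{2}}{3}} e^{- \frac{3 u^{3}}{2}} - 15 u + 12 \sqrt{3 u^{2} + 2} e^{2 u} e^{- \frac{4 u^{2}}{3}} e^{- \frac{3 u^{3}}{2}}}{4 \sqrt{3 u^{2} + 2}}, which equals f(u).

F(u) = \frac{- 4 a u^{2} - 5 \sqrt{3 u^{2} + 2} + 6 e^{- \frac{3 u^{3}}{2} - \frac{4 u^{2}}{3} + 2 u}}{4} + C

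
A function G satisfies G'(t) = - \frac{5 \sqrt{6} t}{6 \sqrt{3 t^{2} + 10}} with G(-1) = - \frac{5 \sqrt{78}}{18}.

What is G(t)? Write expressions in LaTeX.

G(t) = - \frac{5 \sqrt{6} \sqrt{3 t^{2} + 10}}{18}

The substitution u = \frac{t^{2}}{2} + \frac{5}{3} works: G'(t) is exactly (dG/du)*(du/dt) for that inner function.
A general antiderivative is - \frac{5 \sqrt{\frac{t^{2}}{2} + \frac{5}{3}}}{3} + C.
The condition gives C = - \frac{5 \sqrt{78}}{18} - (- \frac{5 \sqrt{78}}{18}) = 0.
So G(t) = - \frac{5 \sqrt{6} \sqrt{3 t^{2} + 10}}{18}.
Check: d/dt[- \frac{5 \sqrt{6} \sqrt{3 t^{2} + 10}}{18}] = - \frac{5 \sqrt{6} t}{6 \sqrt{3 t^{2} + 10}} = G'(t).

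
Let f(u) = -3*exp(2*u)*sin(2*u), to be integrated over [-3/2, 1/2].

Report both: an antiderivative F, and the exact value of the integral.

Recover f(u) by differentiating a candidate F(u); any mismatch rules it out.
F(u) = 3*(-sin(2*u) + cos(2*u))*exp(2*u)/4 is an antiderivative of f.
Check: d/du[3*(-sin(2*u) + cos(2*u))*exp(2*u)/4] = -3*exp(2*u)*sin(2*u) = f(u).
F(1/2) = -3*exp(1)*sin(1)/4 + 3*exp(1)*cos(1)/4; F(-3/2) = 3*exp(-3)*cos(3)/4 + 3*exp(-3)*sin(3)/4.
Integral = F(1/2) - F(-3/2) = -3*exp(1)*sin(1)/4 - 3*exp(-3)*sin(3)/4 - 3*exp(-3)*cos(3)/4 + 3*exp(1)*cos(1)/4.

Antiderivative: F(u) = 3*(-sin(2*u) + cos(2*u))*exp(2*u)/4; value = -3*exp(1)*sin(1)/4 - 3*exp(-3)*sin(3)/4 - 3*exp(-3)*cos(3)/4 + 3*exp(1)*cos(1)/4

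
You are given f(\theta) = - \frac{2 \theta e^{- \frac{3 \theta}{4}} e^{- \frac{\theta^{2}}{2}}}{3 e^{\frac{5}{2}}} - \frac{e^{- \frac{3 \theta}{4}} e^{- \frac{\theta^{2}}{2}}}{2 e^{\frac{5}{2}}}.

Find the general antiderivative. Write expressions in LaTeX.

F(\theta) = \frac{2 e^{- \frac{3 \theta}{4}} e^{- \frac{\theta^{2}}{2}}}{3 e^{\frac{5}{2}}} + C

The substitution u = - \frac{\theta^{2}}{2} - \frac{3 \theta}{4} - \frac{5}{2} works: f is exactly (dF/du)*(du/d\theta) for that inner function.
Check: d/d\theta[\frac{2 e^{- \frac{3 \theta}{4}} e^{- \frac{\theta^{2}}{2}}}{3 e^{\frac{5}{2}}}] = \frac{\left(- 4 \theta - 3\right) e^{- \frac{3 \theta}{4}} e^{- \frac{\theta^{2}}{2}}}{6 e^{\frac{5}{2}}}, which equals f(\theta).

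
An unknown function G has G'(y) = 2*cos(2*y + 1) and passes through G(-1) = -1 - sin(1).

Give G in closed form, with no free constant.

Any candidate G(y) must reproduce the stated G'(y) exactly.
A general antiderivative is sin(2*y + 1) + C.
The condition gives C = -1 - sin(1) - (-sin(1)) = -1.
So G(y) = sin(2*y + 1) - 1.
Check: d/dy[sin(2*y + 1) - 1] = 2*cos(2*y + 1) = G'(y).

G(y) = sin(2*y + 1) - 1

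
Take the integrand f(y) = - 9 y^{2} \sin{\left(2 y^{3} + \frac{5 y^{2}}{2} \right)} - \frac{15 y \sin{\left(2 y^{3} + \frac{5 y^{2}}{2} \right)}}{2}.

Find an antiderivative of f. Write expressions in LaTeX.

An antiderivative is F(y) = \frac{3 \cos{\left(2 y^{3} + \frac{5 y^{2}}{2} \right)}}{2}.

The substitution u = 2 y^{3} + \frac{5 y^{2}}{2} works: f is exactly (dF/du)*(du/dy) for that inner function.
Check: d/dy[\frac{3 \cos{\left(2 y^{3} + \frac{5 y^{2}}{2} \right)}}{2}] = - 9 y^{2} \sin{\left(2 y^{3} + \frac{5 y^{2}}{2} \right)} - \frac{15 y \sin{\left(2 y^{3} + \frac{5 y^{2}}{2} \right)}}{2} = f(y).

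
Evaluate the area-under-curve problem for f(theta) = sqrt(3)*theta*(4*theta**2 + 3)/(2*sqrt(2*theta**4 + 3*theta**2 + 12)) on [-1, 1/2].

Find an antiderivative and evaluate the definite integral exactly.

f matches the chain-rule pattern g'(h)*h' with inner function h(theta) = 2*theta**4/3 + theta**2 + 4; substituting u = h(theta) collapses the integral.
F(theta) = sqrt(3)*sqrt(2*theta**4 + 3*theta**2 + 12)/2 is an antiderivative of f.
Check: d/dtheta[sqrt(3)*sqrt(2*theta**4 + 3*theta**2 + 12)/2] = (4*sqrt(3)*theta**3 + 3*sqrt(3)*theta)/(2*sqrt(2*theta**4 + 3*theta**2 + 12)), which equals f(theta).
F(1/2) = sqrt(618)/8; F(-1) = sqrt(51)/2.
Integral = F(1/2) - F(-1) = -sqrt(51)/2 + sqrt(618)/8.

Antiderivative: F(theta) = sqrt(3)*sqrt(2*theta**4 + 3*theta**2 + 12)/2; value = -sqrt(51)/2 + sqrt(618)/8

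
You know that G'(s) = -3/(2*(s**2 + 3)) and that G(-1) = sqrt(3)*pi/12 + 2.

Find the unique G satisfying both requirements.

Whatever form G(s) takes, its d/ds must return the stated G'(s).
A general antiderivative is -sqrt(3)*atan(sqrt(3)*s/3)/2 + C.
The condition gives C = sqrt(3)*pi/12 + 2 - (sqrt(3)*pi/12) = 2.
So G(s) = -sqrt(3)*atan(sqrt(3)*s/3)/2 + 2.
Check: d/ds[-sqrt(3)*atan(sqrt(3)*s/3)/2 + 2] = -3/(2*s**2 + 6), which equals G'(s).

G(s) = -sqrt(3)*atan(sqrt(3)*s/3)/2 + 2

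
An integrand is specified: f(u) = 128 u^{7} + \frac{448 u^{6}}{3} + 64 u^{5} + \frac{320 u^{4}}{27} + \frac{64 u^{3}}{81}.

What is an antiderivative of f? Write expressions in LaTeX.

The substitution w = - 2 u^{2} - \frac{2 u}{3} works: f is exactly (dF/dw)*(dw/du) for that inner function.
Check: d/du[16 u^{8} + \frac{64 u^{7}}{3} + \frac{32 u^{6}}{3} + \frac{64 u^{5}}{27} + \frac{16 u^{4}}{81}] = 128 u^{7} + \frac{448 u^{6}}{3} + 64 u^{5} + \frac{320 u^{4}}{27} + \frac{64 u^{3}}{81} = f(u).

An antiderivative is F(u) = 16 u^{8} + \frac{64 u^{7}}{3} + \frac{32 u^{6}}{3} + \frac{64 u^{5}}{27} + \frac{16 u^{4}}{81}.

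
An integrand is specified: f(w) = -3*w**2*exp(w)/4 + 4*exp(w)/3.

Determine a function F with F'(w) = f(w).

An antiderivative is F(w) = -3*w**2*exp(w)/4 + 3*w*exp(w)/2 - exp(w)/6.

f has the shape u'v + uv' for u = -3*w**2/4 + 3*w/2 - 1/6 and v = exp(w) — it is the derivative of the product u*v.
Check: d/dw[-3*w**2*exp(w)/4 + 3*w*exp(w)/2 - exp(w)/6] = -3*w**2*exp(w)/4 + 4*exp(w)/3 = f(w).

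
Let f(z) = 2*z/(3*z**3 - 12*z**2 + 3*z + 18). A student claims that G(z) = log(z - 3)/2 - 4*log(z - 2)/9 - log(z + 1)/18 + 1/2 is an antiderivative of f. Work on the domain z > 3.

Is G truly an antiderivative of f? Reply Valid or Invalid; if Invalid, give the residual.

Valid. The derivative of G reproduces f.

d/dz[G] = 2*z/(3*z**3 - 12*z**2 + 3*z + 18)
This equals f(z) exactly, so the claim holds.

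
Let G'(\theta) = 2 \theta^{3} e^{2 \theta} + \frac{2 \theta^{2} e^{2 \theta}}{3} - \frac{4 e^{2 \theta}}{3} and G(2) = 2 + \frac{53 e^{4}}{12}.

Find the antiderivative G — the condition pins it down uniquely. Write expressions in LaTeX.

G'(\theta) has the shape u'v + uv' for u = \theta^{3} - \frac{7 \theta^{2}}{6} + \frac{7 \theta}{6} - \frac{5}{4} and v = e^{2 \theta} — it is the derivative of the product u*v.
A general antiderivative is \frac{\left(12 \theta^{3} - 14 \theta^{2} + 14 \theta - 15\right) e^{2 \theta}}{12} + C.
The condition gives C = 2 + \frac{53 e^{4}}{12} - (\frac{53 e^{4}}{12}) = 2.
So G(\theta) = \frac{\left(12 \theta^{3} - 14 \theta^{2} + 14 \theta - 15\right) e^{2 \theta}}{12} + 2.
Check: d/d\theta[\frac{\left(12 \theta^{3} - 14 \theta^{2} + 14 \theta - 15\right) e^{2 \theta}}{12} + 2] = 2 \theta^{3} e^{2 \theta} + \frac{2 \theta^{2} e^{2 \theta}}{3} - \frac{4 e^{2 \theta}}{3} = G'(\theta).

G(\theta) = \frac{\left(12 \theta^{3} - 14 \theta^{2} + 14 \theta - 15\right) e^{2 \theta}}{12} + 2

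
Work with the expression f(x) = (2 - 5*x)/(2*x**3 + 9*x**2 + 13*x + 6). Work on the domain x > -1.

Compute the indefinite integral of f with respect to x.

Factor the denominator ((x + 1)*(x + 2)*(2*x + 3)) and decompose: f = -38/(2*x + 3) + 12/(x + 2) + 7/(x + 1); each piece integrates to a log, atan, or power term.
Check: d/dx[7*log(x + 1) - 19*log(x + 3/2) + 12*log(x + 2)] = (2 - 5*x)/(2*x**3 + 9*x**2 + 13*x + 6) = f(x).

F(x) = 7*log(x + 1) - 19*log(x + 3/2) + 12*log(x + 2) + C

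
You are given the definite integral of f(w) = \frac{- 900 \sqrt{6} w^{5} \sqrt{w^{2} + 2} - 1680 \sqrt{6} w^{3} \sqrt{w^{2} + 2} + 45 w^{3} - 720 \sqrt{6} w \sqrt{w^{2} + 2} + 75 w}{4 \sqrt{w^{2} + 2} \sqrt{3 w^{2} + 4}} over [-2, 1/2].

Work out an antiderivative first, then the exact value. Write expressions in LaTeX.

f has the shape u'v + uv' for u = - \frac{5 \sqrt{\frac{w^{2}}{2} + \frac{2}{3}}}{2} and v = - \frac{3 \sqrt{\frac{3 w^{2}}{2} + 3}}{2} + 4 \left(3 w^{2} + 2\right)^{2} — it is the derivative of the product u*v.
F(w) = - \frac{5 \sqrt{6} \sqrt{3 w^{2} + 4} \left(144 w^{4} + 192 w^{2} - 3 \sqrt{6} \sqrt{w^{2} + 2} + 64\right)}{48} is an antiderivative of f.
Check: d/dw[- \frac{5 \sqrt{6} \sqrt{3 w^{2} + 4} \left(144 w^{4} + 192 w^{2} - 3 \sqrt{6} \sqrt{w^{2} + 2} + 64\right)}{48}] = \frac{- 900 \sqrt{6} w^{5} \sqrt{w^{2} + 2} - 1680 \sqrt{6} w^{3} \sqrt{w^{2} + 2} + 45 w^{3} - 720 \sqrt{6} w \sqrt{w^{2} + 2} + 75 w}{4 \sqrt{w^{2} + 2} \sqrt{3 w^{2} + 4}} = f(w).
F(1/2) = - \frac{605 \sqrt{114}}{96} + \frac{45 \sqrt{19}}{32}; F(-2) = - \frac{7795 \sqrt{6}}{6}.
Integral = F(1/2) - F(-2) = - \frac{605 \sqrt{114}}{96} + \frac{45 \sqrt{19}}{32} + \frac{7795 \sqrt{6}}{6}.

Antiderivative: F(w) = - \frac{5 \sqrt{6} \sqrt{3 w^{2} + 4} \left(144 w^{4} + 192 w^{2} - 3 \sqrt{6} \sqrt{w^{2} + 2} + 64\right)}{48}; value = - \frac{605 \sqrt{114}}{96} + \frac{45 \sqrt{19}}{32} + \frac{7795 \sqrt{6}}{6}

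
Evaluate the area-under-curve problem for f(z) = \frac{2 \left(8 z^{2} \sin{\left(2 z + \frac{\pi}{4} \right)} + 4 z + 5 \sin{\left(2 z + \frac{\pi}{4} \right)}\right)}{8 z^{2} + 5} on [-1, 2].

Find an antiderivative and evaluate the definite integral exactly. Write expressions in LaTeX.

Differentiate the proposed F(z) back; it has to land on f(z) exactly.
F(z) = \frac{\log{\left(4 z^{2} + \frac{5}{2} \right)}}{2} - \cos{\left(2 z + \frac{\pi}{4} \right)} is an antiderivative of f.
Check: d/dz[\frac{\log{\left(4 z^{2} + \frac{5}{2} \right)}}{2} - \cos{\left(2 z + \frac{\pi}{4} \right)}] = \frac{16 z^{2} \sin{\left(2 z + \frac{\pi}{4} \right)} + 8 z + 10 \sin{\left(2 z + \frac{\pi}{4} \right)}}{8 z^{2} + 5}, which equals f(z).
F(2) = - \cos{\left(\frac{\pi}{4} + 4 \right)} + \frac{\log{\left(\frac{37}{2} \right)}}{2}; F(-1) = - \sin{\left(\frac{\pi}{4} + 2 \right)} + \frac{\log{\left(\frac{13}{2} \right)}}{2}.
Integral = F(2) - F(-1) = - \frac{\log{\left(\frac{13}{2} \right)}}{2} - \cos{\left(\frac{\pi}{4} + 4 \right)} + \sin{\left(\frac{\pi}{4} + 2 \right)} + \frac{\log{\left(\frac{37}{2} \right)}}{2}.

Antiderivative: F(z) = \frac{\log{\left(4 z^{2} + \frac{5}{2} \right)}}{2} - \cos{\left(2 z + \frac{\pi}{4} \right)}; value = - \frac{\log{\left(\frac{13}{2} \right)}}{2} - \cos{\left(\frac{\pi}{4} + 4 \right)} + \sin{\left(\frac{\pi}{4} + 2 \right)} + \frac{\log{\left(\frac{37}{2} \right)}}{2}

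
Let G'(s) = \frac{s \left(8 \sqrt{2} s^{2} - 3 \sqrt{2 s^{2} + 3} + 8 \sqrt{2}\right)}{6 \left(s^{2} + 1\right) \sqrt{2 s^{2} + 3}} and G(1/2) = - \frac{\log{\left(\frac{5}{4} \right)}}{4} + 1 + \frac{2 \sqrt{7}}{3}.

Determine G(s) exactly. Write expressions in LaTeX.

G(s) = \frac{4 \sqrt{s^{2} + \frac{3}{2}}}{3} - \frac{\log{\left(s^{2} + 1 \right)}}{4} + 1

Any candidate G(s) must reproduce the stated G'(s) exactly.
A general antiderivative is \frac{4 \sqrt{s^{2} + \frac{3}{2}}}{3} - \frac{\log{\left(s^{2} + 1 \right)}}{4} + C.
The condition gives C = - \frac{\log{\left(\frac{5}{4} \right)}}{4} + 1 + \frac{2 \sqrt{7}}{3} - (- \frac{\log{\left(\frac{5}{4} \right)}}{4} + \frac{2 \sqrt{7}}{3}) = 1.
So G(s) = \frac{4 \sqrt{s^{2} + \frac{3}{2}}}{3} - \frac{\log{\left(s^{2} + 1 \right)}}{4} + 1.
Check: d/ds[\frac{4 \sqrt{s^{2} + \frac{3}{2}}}{3} - \frac{\log{\left(s^{2} + 1 \right)}}{4} + 1] = \frac{8 \sqrt{2} s^{3} - 3 s \sqrt{2 s^{2} + 3} + 8 \sqrt{2} s}{6 s^{2} \sqrt{2 s^{2} + 3} + 6 \sqrt{2 s^{2} + 3}}, which equals G'(s).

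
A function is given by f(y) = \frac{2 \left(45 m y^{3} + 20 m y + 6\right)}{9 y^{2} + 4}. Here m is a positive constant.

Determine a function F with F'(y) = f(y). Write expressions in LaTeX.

An antiderivative F(y) passes only if d/dy[F] lands on f(y) exactly.
Check: d/dy[5 m y^{2} + 2 \operatorname{atan}{\left(\frac{3 y}{2} \right)}] = \frac{90 m y^{3} + 40 m y + 12}{9 y^{2} + 4}, which equals f(y).

An antiderivative is F(y) = 5 m y^{2} + 2 \operatorname{atan}{\left(\frac{3 y}{2} \right)}.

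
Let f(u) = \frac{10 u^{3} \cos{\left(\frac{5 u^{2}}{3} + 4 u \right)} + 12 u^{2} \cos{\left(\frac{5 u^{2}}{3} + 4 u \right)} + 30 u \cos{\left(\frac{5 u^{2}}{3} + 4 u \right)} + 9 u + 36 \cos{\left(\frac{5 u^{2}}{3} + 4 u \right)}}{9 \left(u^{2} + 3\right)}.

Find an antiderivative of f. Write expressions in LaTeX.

For F(u) to be correct the identity F'(u) - f(u) = 0 must hold.
Check: d/du[\frac{\log{\left(\frac{u^{2}}{2} + \frac{3}{2} \right)}}{2} + \frac{\sin{\left(\frac{5 u^{2}}{3} + 4 u \right)}}{3}] = \frac{10 u^{3} \cos{\left(\frac{5 u^{2}}{3} + 4 u \right)} + 12 u^{2} \cos{\left(\frac{5 u^{2}}{3} + 4 u \right)} + 30 u \cos{\left(\frac{5 u^{2}}{3} + 4 u \right)} + 9 u + 36 \cos{\left(\frac{5 u^{2}}{3} + 4 u \right)}}{9 u^{2} + 27}, which equals f(u).

An antiderivative is F(u) = \frac{\log{\left(\frac{u^{2}}{2} + \frac{3}{2} \right)}}{2} + \frac{\sin{\left(\frac{5 u^{2}}{3} + 4 u \right)}}{3}.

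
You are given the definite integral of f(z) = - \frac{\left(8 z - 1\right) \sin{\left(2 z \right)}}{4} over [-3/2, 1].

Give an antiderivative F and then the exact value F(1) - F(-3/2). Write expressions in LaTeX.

Recover f(z) by differentiating a candidate F(z); any mismatch rules it out.
F(z) = z \cos{\left(2 z \right)} - \frac{\sin{\left(2 z \right)}}{2} - \frac{\cos{\left(2 z \right)}}{8} is an antiderivative of f.
Check: d/dz[z \cos{\left(2 z \right)} - \frac{\sin{\left(2 z \right)}}{2} - \frac{\cos{\left(2 z \right)}}{8}] = - 2 z \sin{\left(2 z \right)} + \frac{\sin{\left(2 z \right)}}{4}, which equals f(z).
F(1) = - \frac{\sin{\left(2 \right)}}{2} + \frac{7 \cos{\left(2 \right)}}{8}; F(-3/2) = \frac{\sin{\left(3 \right)}}{2} - \frac{13 \cos{\left(3 \right)}}{8}.
Integral = F(1) - F(-3/2) = \frac{13 \cos{\left(3 \right)}}{8} - \frac{\sin{\left(2 \right)}}{2} + \frac{7 \cos{\left(2 \right)}}{8} - \frac{\sin{\left(3 \right)}}{2}.

Antiderivative: F(z) = z \cos{\left(2 z \right)} - \frac{\sin{\left(2 z \right)}}{2} - \frac{\cos{\left(2 z \right)}}{8}; value = \frac{13 \cos{\left(3 \right)}}{8} - \frac{\sin{\left(2 \right)}}{2} + \frac{7 \cos{\left(2 \right)}}{8} - \frac{\sin{\left(3 \right)}}{2}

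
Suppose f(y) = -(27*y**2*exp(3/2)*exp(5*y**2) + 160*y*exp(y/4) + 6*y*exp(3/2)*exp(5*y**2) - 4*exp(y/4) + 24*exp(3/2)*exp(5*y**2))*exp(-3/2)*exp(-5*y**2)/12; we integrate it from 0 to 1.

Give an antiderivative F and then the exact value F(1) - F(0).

Antiderivative: F(y) = -(9*y**3 + 3*y**2 + 24*y - 16*exp(-3/2)*exp(y/4)*exp(-5*y**2) - 6)/12; value = -3 - 4*exp(-3/2)/3 + 4*exp(-25/4)/3

Since d/dy undoes antidifferentiation here, F'(y) = f(y) is required of F(y).
F(y) = -(9*y**3 + 3*y**2 + 24*y - 16*exp(-3/2)*exp(y/4)*exp(-5*y**2) - 6)/12 is an antiderivative of f.
Check: d/dy[-(9*y**3 + 3*y**2 + 24*y - 16*exp(-3/2)*exp(y/4)*exp(-5*y**2) - 6)/12] = (-27*y**2*exp(3/2)*exp(5*y**2) - 160*y*exp(y/4) - 6*y*exp(3/2)*exp(5*y**2) + 4*exp(y/4) - 24*exp(3/2)*exp(5*y**2))*exp(-3/2)*exp(-5*y**2)/12, which equals f(y).
F(1) = -5/2 + 4*exp(-25/4)/3; F(0) = 4*exp(-3/2)/3 + 1/2.
Integral = F(1) - F(0) = -3 - 4*exp(-3/2)/3 + 4*exp(-25/4)/3.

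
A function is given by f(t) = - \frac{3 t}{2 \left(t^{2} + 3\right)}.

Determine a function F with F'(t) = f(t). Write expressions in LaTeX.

f matches the chain-rule pattern g'(h)*h' with inner function h(t) = t^{2} + 3; substituting u = h(t) collapses the integral.
Check: d/dt[- \frac{3 \log{\left(t^{2} + 3 \right)}}{4}] = - \frac{3 t}{2 t^{2} + 6}, which equals f(t).

An antiderivative is F(t) = - \frac{3 \log{\left(t^{2} + 3 \right)}}{4}.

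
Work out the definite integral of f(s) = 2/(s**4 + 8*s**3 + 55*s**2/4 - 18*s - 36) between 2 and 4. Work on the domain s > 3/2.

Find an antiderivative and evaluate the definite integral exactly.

Antiderivative: F(s) = 8*log(s - 3/2)/363 - 8*log(s + 3/2)/75 + 256*log(s + 4)/3025 - 8/(55*s + 220); value = -8*log(11/2)/75 - 256*log(6)/3025 + 1/165 + 8*log(2)/363 + 8*log(5/2)/363 + 8*log(7/2)/75 + 256*log(8)/3025

The denominator factors as (s + 4)**2*(2*s - 3)*(2*s + 3); partial fractions split f into directly integrable pieces: -16/(75*(2*s + 3)) + 16/(363*(2*s - 3)) + 256/(3025*(s + 4)) + 8/(55*(s + 4)**2).
F(s) = 8*log(s - 3/2)/363 - 8*log(s + 3/2)/75 + 256*log(s + 4)/3025 - 8/(55*s + 220) is an antiderivative of f.
Check: d/ds[8*log(s - 3/2)/363 - 8*log(s + 3/2)/75 + 256*log(s + 4)/3025 - 8/(55*s + 220)] = 8/(4*s**4 + 32*s**3 + 55*s**2 - 72*s - 144), which equals f(s).
F(4) = -8*log(11/2)/75 - 1/55 + 8*log(5/2)/363 + 256*log(8)/3025; F(2) = -8*log(7/2)/75 - 4/165 - 8*log(2)/363 + 256*log(6)/3025.
Integral = F(4) - F(2) = -8*log(11/2)/75 - 256*log(6)/3025 + 1/165 + 8*log(2)/363 + 8*log(5/2)/363 + 8*log(7/2)/75 + 256*log(8)/3025.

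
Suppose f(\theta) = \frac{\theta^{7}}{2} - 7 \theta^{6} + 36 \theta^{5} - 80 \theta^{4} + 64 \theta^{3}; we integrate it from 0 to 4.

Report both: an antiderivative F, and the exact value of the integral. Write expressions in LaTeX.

Antiderivative: F(\theta) = \frac{\theta^{8}}{16} - \theta^{7} + 6 \theta^{6} - 16 \theta^{5} + 16 \theta^{4}; value = 0

f matches the chain-rule pattern g'(h)*h' with inner function h(\theta) = - \frac{\theta^{2}}{2} + 2 \theta; substituting u = h(\theta) collapses the integral.
F(\theta) = \frac{\theta^{8}}{16} - \theta^{7} + 6 \theta^{6} - 16 \theta^{5} + 16 \theta^{4} is an antiderivative of f.
Check: d/d\theta[\frac{\theta^{8}}{16} - \theta^{7} + 6 \theta^{6} - 16 \theta^{5} + 16 \theta^{4}] = \frac{\theta^{7}}{2} - 7 \theta^{6} + 36 \theta^{5} - 80 \theta^{4} + 64 \theta^{3} = f(\theta).
F(4) = 0; F(0) = 0.
Integral = F(4) - F(0) = 0.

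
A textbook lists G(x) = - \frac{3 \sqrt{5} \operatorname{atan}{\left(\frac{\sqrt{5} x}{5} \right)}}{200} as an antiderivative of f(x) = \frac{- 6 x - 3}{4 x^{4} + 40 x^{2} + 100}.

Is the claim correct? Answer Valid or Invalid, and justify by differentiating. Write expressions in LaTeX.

Invalid: d/dx[G] - f = \frac{- 3 x^{2} + 60 x + 15}{40 x^{4} + 400 x^{2} + 1000}, which is not 0.

d/dx[G] = - \frac{3}{40 x^{2} + 200}
d/dx[G] - f(x) = \frac{- 3 x^{2} + 60 x + 15}{40 x^{4} + 400 x^{2} + 1000} != 0.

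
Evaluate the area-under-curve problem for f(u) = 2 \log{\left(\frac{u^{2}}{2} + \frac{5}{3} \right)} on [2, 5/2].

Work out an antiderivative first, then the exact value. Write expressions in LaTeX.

A first test for any F(u): its u-derivative must equal f(u) identically.
F(u) = 2 u \log{\left(\frac{u^{2}}{2} + \frac{5}{3} \right)} - 4 u + \frac{4 \sqrt{30} \operatorname{atan}{\left(\frac{\sqrt{30} u}{10} \right)}}{3} is an antiderivative of f.
Check: d/du[2 u \log{\left(\frac{u^{2}}{2} + \frac{5}{3} \right)} - 4 u + \frac{4 \sqrt{30} \operatorname{atan}{\left(\frac{\sqrt{30} u}{10} \right)}}{3}] = 2 \log{\left(3 u^{2} + 10 \right)} - 2 \log{\left(6 \right)}, which equals f(u).
F(5/2) = -10 + \frac{4 \sqrt{30} \operatorname{atan}{\left(\frac{\sqrt{30}}{4} \right)}}{3} + 5 \log{\left(\frac{115}{24} \right)}; F(2) = -8 + 4 \log{\left(\frac{11}{3} \right)} + \frac{4 \sqrt{30} \operatorname{atan}{\left(\frac{\sqrt{30}}{5} \right)}}{3}.
Integral = F(5/2) - F(2) = - \frac{4 \sqrt{30} \operatorname{atan}{\left(\frac{\sqrt{30}}{5} \right)}}{3} - 4 \log{\left(\frac{11}{3} \right)} - 2 + \frac{4 \sqrt{30} \operatorname{atan}{\left(\frac{\sqrt{30}}{4} \right)}}{3} + 5 \log{\left(\frac{115}{24} \right)}.

Antiderivative: F(u) = 2 u \log{\left(\frac{u^{2}}{2} + \frac{5}{3} \right)} - 4 u + \frac{4 \sqrt{30} \operatorname{atan}{\left(\frac{\sqrt{30} u}{10} \right)}}{3}; value = - \frac{4 \sqrt{30} \operatorname{atan}{\left(\frac{\sqrt{30}}{5} \right)}}{3} - 4 \log{\left(\frac{11}{3} \right)} - 2 + \frac{4 \sqrt{30} \operatorname{atan}{\left(\frac{\sqrt{30}}{4} \right)}}{3} + 5 \log{\left(\frac{115}{24} \right)}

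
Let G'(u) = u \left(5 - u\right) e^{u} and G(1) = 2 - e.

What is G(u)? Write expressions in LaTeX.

G(u) = \left(- u^{2} + 7 u - 7\right) e^{u} + 2

G'(u) has the shape v'r + vr' for v = - u^{2} + 7 u - 7 and r = e^{u} — it is the derivative of the product v*r.
A general antiderivative is \left(- u^{2} + 7 u - 7\right) e^{u} + C.
The condition gives C = 2 - e - (- e) = 2.
So G(u) = \left(- u^{2} + 7 u - 7\right) e^{u} + 2.
Check: d/du[\left(- u^{2} + 7 u - 7\right) e^{u} + 2] = - u^{2} e^{u} + 5 u e^{u}, which equals G'(u).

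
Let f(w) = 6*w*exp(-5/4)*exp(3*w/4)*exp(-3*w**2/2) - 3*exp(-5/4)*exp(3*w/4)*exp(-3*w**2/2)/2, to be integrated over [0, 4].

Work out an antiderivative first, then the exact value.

The substitution u = -3*w**2/2 + 3*w/4 - 5/4 works: f is exactly (dF/du)*(du/dw) for that inner function.
F(w) = -2*exp(-3*w**2/2 + 3*w/4 - 5/4) is an antiderivative of f.
Check: d/dw[-2*exp(-3*w**2/2 + 3*w/4 - 5/4)] = (12*w - 3)*exp(-5/4)*exp(3*w/4)*exp(-3*w**2/2)/2, which equals f(w).
F(4) = -2*exp(-89/4); F(0) = -2*exp(-5/4).
Integral = F(4) - F(0) = -2*exp(-89/4) + 2*exp(-5/4).

Antiderivative: F(w) = -2*exp(-3*w**2/2 + 3*w/4 - 5/4); value = -2*exp(-89/4) + 2*exp(-5/4)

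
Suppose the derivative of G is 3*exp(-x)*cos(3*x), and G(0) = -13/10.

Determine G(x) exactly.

G(x) = (-10*exp(x) + 9*sin(3*x) - 3*cos(3*x))*exp(-x)/10

Differentiate the proposed G(x) back; it has to land on the given G'(x).
A general antiderivative is 9*exp(-x)*sin(3*x)/10 - 3*exp(-x)*cos(3*x)/10 + C.
The condition gives C = -13/10 - (-3/10) = -1.
So G(x) = (-10*exp(x) + 9*sin(3*x) - 3*cos(3*x))*exp(-x)/10.
Check: d/dx[(-10*exp(x) + 9*sin(3*x) - 3*cos(3*x))*exp(-x)/10] = 3*exp(-x)*cos(3*x) = G'(x).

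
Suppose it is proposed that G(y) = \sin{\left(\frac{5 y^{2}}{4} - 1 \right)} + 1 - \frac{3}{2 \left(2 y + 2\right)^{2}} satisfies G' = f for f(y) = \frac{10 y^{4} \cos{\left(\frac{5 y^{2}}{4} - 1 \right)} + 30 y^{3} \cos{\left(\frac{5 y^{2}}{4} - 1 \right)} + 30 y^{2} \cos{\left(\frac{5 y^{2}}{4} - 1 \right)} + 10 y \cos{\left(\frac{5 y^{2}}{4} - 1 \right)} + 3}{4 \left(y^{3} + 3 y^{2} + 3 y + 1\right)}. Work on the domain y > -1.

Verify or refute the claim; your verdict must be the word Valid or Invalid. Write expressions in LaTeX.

Valid. The derivative of G reproduces f.

d/dy[G] = \frac{10 y^{4} \cos{\left(\frac{5 y^{2}}{4} - 1 \right)} + 30 y^{3} \cos{\left(\frac{5 y^{2}}{4} - 1 \right)} + 30 y^{2} \cos{\left(\frac{5 y^{2}}{4} - 1 \right)} + 10 y \cos{\left(\frac{5 y^{2}}{4} - 1 \right)} + 3}{4 y^{3} + 12 y^{2} + 12 y + 4}
This equals f(y) exactly, so the claim holds.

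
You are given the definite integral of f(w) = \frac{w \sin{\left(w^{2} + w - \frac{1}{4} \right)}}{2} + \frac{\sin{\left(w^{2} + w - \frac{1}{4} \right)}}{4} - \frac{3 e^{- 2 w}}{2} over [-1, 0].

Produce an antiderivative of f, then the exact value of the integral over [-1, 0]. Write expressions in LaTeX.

Antiderivative: F(w) = \frac{\left(- e^{2 w} \cos{\left(w^{2} + w - \frac{1}{4} \right)} + 3\right) e^{- 2 w}}{4}; value = \frac{3}{4} - \frac{3 e^{2}}{4}

Integrate term by term and add the pieces.
F(w) = \frac{\left(- e^{2 w} \cos{\left(w^{2} + w - \frac{1}{4} \right)} + 3\right) e^{- 2 w}}{4} is an antiderivative of f.
Check: d/dw[\frac{\left(- e^{2 w} \cos{\left(w^{2} + w - \frac{1}{4} \right)} + 3\right) e^{- 2 w}}{4}] = \frac{\left(2 w e^{2 w} \sin{\left(w^{2} + w - \frac{1}{4} \right)} + e^{2 w} \sin{\left(w^{2} + w - \frac{1}{4} \right)} - 6\right) e^{- 2 w}}{4}, which equals f(w).
F(0) = \frac{3}{4} - \frac{\cos{\left(\frac{1}{4} \right)}}{4}; F(-1) = - \frac{\cos{\left(\frac{1}{4} \right)}}{4} + \frac{3 e^{2}}{4}.
Integral = F(0) - F(-1) = \frac{3}{4} - \frac{3 e^{2}}{4}.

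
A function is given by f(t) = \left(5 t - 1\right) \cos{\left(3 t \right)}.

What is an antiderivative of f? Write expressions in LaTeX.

Whatever form F(t) takes, F'(t) = f(t) is non-negotiable.
Check: d/dt[\frac{5 t \sin{\left(3 t \right)}}{3} - \frac{\sin{\left(3 t \right)}}{3} + \frac{5 \cos{\left(3 t \right)}}{9}] = 5 t \cos{\left(3 t \right)} - \cos{\left(3 t \right)}, which equals f(t).

An antiderivative is F(t) = \frac{5 t \sin{\left(3 t \right)}}{3} - \frac{\sin{\left(3 t \right)}}{3} + \frac{5 \cos{\left(3 t \right)}}{9}.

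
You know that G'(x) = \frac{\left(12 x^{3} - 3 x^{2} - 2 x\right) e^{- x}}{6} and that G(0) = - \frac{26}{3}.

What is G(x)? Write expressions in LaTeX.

Recognize the product-rule pattern: G'(x) = u'v + uv' with u = - 2 x^{3} - \frac{11 x^{2}}{2} - \frac{32 x}{3} - \frac{32}{3}, v = e^{- x}, so integration by parts undoes it.
A general antiderivative is \frac{\left(- 12 x^{3} - 33 x^{2} - 64 x - 64\right) e^{- x}}{6} + C.
The condition gives C = - \frac{26}{3} - (- \frac{32}{3}) = 2.
So G(x) = \frac{\left(- 12 x^{3} - 33 x^{2} - 64 x - 64\right) e^{- x}}{6} + 2.
Check: d/dx[\frac{\left(- 12 x^{3} - 33 x^{2} - 64 x - 64\right) e^{- x}}{6} + 2] = \frac{\left(12 x^{3} - 3 x^{2} - 2 x\right) e^{- x}}{6} = G'(x).

G(x) = \frac{\left(- 12 x^{3} - 33 x^{2} - 64 x - 64\right) e^{- x}}{6} + 2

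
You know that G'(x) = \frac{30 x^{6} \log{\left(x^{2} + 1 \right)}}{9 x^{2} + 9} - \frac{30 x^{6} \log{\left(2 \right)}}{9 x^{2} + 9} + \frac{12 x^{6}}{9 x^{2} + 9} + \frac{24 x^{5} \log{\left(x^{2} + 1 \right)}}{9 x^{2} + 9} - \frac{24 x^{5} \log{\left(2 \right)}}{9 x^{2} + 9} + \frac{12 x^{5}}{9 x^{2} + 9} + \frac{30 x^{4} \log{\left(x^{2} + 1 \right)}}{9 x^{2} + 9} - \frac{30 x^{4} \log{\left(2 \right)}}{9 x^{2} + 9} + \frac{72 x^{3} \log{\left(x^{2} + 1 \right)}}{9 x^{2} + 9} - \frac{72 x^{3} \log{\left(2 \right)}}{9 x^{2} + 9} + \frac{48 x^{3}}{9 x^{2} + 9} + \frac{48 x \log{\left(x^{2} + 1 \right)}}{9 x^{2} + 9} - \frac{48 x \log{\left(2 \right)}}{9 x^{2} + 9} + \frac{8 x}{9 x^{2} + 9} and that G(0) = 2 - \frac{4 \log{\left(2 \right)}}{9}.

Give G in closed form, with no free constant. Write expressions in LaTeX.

Recognize the product-rule pattern: G'(x) = u'v + uv' with u = \frac{2 x^{5}}{3} + \frac{2 x^{4}}{3} + \frac{8 x^{2}}{3} + \frac{4}{9}, v = \log{\left(\frac{x^{2}}{2} + \frac{1}{2} \right)}, so integration by parts undoes it.
A general antiderivative is - \frac{2 \left(- x^{5} - x^{4} - 4 x^{2} - \frac{2}{3}\right) \log{\left(\frac{x^{2}}{2} + \frac{1}{2} \right)}}{3} + C.
The condition gives C = 2 - \frac{4 \log{\left(2 \right)}}{9} - (- \frac{4 \log{\left(2 \right)}}{9}) = 2.
So G(x) = \frac{2 x^{5} \log{\left(x^{2} + 1 \right)}}{3} - \frac{2 x^{5} \log{\left(2 \right)}}{3} + \frac{2 x^{4} \log{\left(x^{2} + 1 \right)}}{3} - \frac{2 x^{4} \log{\left(2 \right)}}{3} + \frac{8 x^{2} \log{\left(x^{2} + 1 \right)}}{3} - \frac{8 x^{2} \log{\left(2 \right)}}{3} + \frac{4 \log{\left(x^{2} + 1 \right)}}{9} - \frac{4 \log{\left(2 \right)}}{9} + 2.
Check: d/dx[\frac{2 x^{5} \log{\left(x^{2} + 1 \right)}}{3} - \frac{2 x^{5} \log{\left(2 \right)}}{3} + \frac{2 x^{4} \log{\left(x^{2} + 1 \right)}}{3} - \frac{2 x^{4} \log{\left(2 \right)}}{3} + \frac{8 x^{2} \log{\left(x^{2} + 1 \right)}}{3} - \frac{8 x^{2} \log{\left(2 \right)}}{3} + \frac{4 \log{\left(x^{2} + 1 \right)}}{9} - \frac{4 \log{\left(2 \right)}}{9} + 2] = \frac{30 x^{6} \log{\left(x^{2} + 1 \right)} - 30 x^{6} \log{\left(2 \right)} + 12 x^{6} + 24 x^{5} \log{\left(x^{2} + 1 \right)} - 24 x^{5} \log{\left(2 \right)} + 12 x^{5} + 30 x^{4} \log{\left(x^{2} + 1 \right)} - 30 x^{4} \log{\left(2 \right)} + 72 x^{3} \log{\left(x^{2} + 1 \right)} - 72 x^{3} \log{\left(2 \right)} + 48 x^{3} + 48 x \log{\left(x^{2} + 1 \right)} - 48 x \log{\left(2 \right)} + 8 x}{9 x^{2} + 9}, which equals G'(x).

G(x) = \frac{2 x^{5} \log{\left(x^{2} + 1 \right)}}{3} - \frac{2 x^{5} \log{\left(2 \right)}}{3} + \frac{2 x^{4} \log{\left(x^{2} + 1 \right)}}{3} - \frac{2 x^{4} \log{\left(2 \right)}}{3} + \frac{8 x^{2} \log{\left(x^{2} + 1 \right)}}{3} - \frac{8 x^{2} \log{\left(2 \right)}}{3} + \frac{4 \log{\left(x^{2} + 1 \right)}}{9} - \frac{4 \log{\left(2 \right)}}{9} + 2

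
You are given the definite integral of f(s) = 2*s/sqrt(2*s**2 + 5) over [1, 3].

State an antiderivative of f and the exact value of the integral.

The substitution u = 2*s**2 + 5 works: f is exactly (dF/du)*(du/ds) for that inner function.
F(s) = sqrt(2*s**2 + 5) is an antiderivative of f.
Check: d/ds[sqrt(2*s**2 + 5)] = 2*s/sqrt(2*s**2 + 5) = f(s).
F(3) = sqrt(23); F(1) = sqrt(7).
Integral = F(3) - F(1) = -sqrt(7) + sqrt(23).

Antiderivative: F(s) = sqrt(2*s**2 + 5); value = -sqrt(7) + sqrt(23)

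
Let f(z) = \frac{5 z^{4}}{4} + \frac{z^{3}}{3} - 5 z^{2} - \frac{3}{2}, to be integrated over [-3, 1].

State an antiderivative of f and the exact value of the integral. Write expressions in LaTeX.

Antiderivative: F(z) = \frac{z \left(3 z^{4} + z^{3} - 20 z^{2} - 18\right)}{12}; value = \frac{5}{3}

The integrand splits into summands that can be handled one at a time.
F(z) = \frac{z \left(3 z^{4} + z^{3} - 20 z^{2} - 18\right)}{12} is an antiderivative of f.
Check: d/dz[\frac{z \left(3 z^{4} + z^{3} - 20 z^{2} - 18\right)}{12}] = \frac{5 z^{4}}{4} + \frac{z^{3}}{3} - 5 z^{2} - \frac{3}{2} = f(z).
F(1) = - \frac{17}{6}; F(-3) = - \frac{9}{2}.
Integral = F(1) - F(-3) = \frac{5}{3}.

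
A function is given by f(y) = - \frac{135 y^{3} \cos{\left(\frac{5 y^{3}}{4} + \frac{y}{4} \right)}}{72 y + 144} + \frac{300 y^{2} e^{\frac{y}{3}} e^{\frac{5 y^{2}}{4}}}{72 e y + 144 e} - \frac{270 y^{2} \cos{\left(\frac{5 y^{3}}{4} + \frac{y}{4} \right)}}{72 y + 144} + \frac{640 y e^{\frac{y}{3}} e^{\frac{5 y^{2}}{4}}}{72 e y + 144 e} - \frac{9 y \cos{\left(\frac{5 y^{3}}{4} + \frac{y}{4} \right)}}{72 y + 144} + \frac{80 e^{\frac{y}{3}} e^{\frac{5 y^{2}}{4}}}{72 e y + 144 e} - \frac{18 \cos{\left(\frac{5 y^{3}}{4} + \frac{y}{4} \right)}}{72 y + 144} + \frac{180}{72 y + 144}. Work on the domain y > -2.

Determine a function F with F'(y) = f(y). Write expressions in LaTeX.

An antiderivative is F(y) = \frac{\frac{10 e^{\frac{y}{3}} e^{\frac{5 y^{2}}{4}}}{e} + 15 \log{\left(2 y + 4 \right)} - 3 \sin{\left(\frac{5 y^{3}}{4} + \frac{y}{4} \right)}}{6}.

Integrate term by term and add the pieces.
Check: d/dy[\frac{\frac{10 e^{\frac{y}{3}} e^{\frac{5 y^{2}}{4}}}{e} + 15 \log{\left(2 y + 4 \right)} - 3 \sin{\left(\frac{5 y^{3}}{4} + \frac{y}{4} \right)}}{6}] = \frac{- 135 e y^{3} \cos{\left(\frac{5 y^{3}}{4} + \frac{y}{4} \right)} + 300 y^{2} e^{\frac{y}{3}} e^{\frac{5 y^{2}}{4}} - 270 e y^{2} \cos{\left(\frac{5 y^{3}}{4} + \frac{y}{4} \right)} + 640 y e^{\frac{y}{3}} e^{\frac{5 y^{2}}{4}} - 9 e y \cos{\left(\frac{5 y^{3}}{4} + \frac{y}{4} \right)} + 80 e^{\frac{y}{3}} e^{\frac{5 y^{2}}{4}} - 18 e \cos{\left(\frac{5 y^{3}}{4} + \frac{y}{4} \right)} + 180 e}{72 e y + 144 e}, which equals f(y).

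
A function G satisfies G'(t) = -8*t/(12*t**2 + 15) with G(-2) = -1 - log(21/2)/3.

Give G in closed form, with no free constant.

G(t) = -log(2*t**2 + 5/2)/3 - 1

G'(t) matches the chain-rule pattern g'(h)*h' with inner function h(t) = 2*t**2 + 5/2; substituting u = h(t) collapses the integral.
A general antiderivative is -log(2*t**2 + 5/2)/3 + C.
The condition gives C = -1 - log(21/2)/3 - (-log(21/2)/3) = -1.
So G(t) = -log(2*t**2 + 5/2)/3 - 1.
Check: d/dt[-log(2*t**2 + 5/2)/3 - 1] = -8*t/(12*t**2 + 15) = G'(t).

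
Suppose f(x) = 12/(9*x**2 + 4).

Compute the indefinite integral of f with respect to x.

F(x) = 2*atan(3*x/2) + C

Differentiate the proposed F(x) back; it has to land on f(x) exactly.
Check: d/dx[2*atan(3*x/2)] = 12/(9*x**2 + 4) = f(x).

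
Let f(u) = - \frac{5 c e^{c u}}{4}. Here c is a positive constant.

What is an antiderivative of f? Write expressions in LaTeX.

A candidate is checked by its d/du: the result must match f(u).
Check: d/du[- \frac{5 e^{c u}}{4}] = - \frac{5 c e^{c u}}{4} = f(u).

An antiderivative is F(u) = - \frac{5 e^{c u}}{4}.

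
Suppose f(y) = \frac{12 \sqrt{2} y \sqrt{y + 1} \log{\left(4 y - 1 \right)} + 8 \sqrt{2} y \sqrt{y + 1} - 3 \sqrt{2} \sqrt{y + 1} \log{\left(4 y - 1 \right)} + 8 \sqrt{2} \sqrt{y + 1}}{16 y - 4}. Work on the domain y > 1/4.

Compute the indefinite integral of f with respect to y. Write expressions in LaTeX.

f has the shape u'v + uv' for u = \frac{\left(2 y + 2\right)^{\frac{3}{2}}}{4} and v = \log{\left(4 y - 1 \right)} — it is the derivative of the product u*v.
Check: d/dy[\frac{\sqrt{2} \left(y + 1\right)^{\frac{3}{2}} \log{\left(4 y - 1 \right)}}{2}] = \frac{12 \sqrt{2} y \sqrt{y + 1} \log{\left(4 y - 1 \right)} + 8 \sqrt{2} y \sqrt{y + 1} - 3 \sqrt{2} \sqrt{y + 1} \log{\left(4 y - 1 \right)} + 8 \sqrt{2} \sqrt{y + 1}}{16 y - 4} = f(y).

F(y) = \frac{\sqrt{2} \left(y + 1\right)^{\frac{3}{2}} \log{\left(4 y - 1 \right)}}{2} + C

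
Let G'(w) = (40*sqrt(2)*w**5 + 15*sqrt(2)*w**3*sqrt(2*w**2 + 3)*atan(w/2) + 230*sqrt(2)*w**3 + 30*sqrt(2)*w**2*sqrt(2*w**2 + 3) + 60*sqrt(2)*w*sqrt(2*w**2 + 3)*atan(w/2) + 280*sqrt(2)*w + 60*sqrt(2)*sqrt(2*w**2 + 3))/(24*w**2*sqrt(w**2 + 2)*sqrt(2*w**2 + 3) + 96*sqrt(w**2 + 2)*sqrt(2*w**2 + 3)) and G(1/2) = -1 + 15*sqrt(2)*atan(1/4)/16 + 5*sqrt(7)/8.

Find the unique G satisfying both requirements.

G(w) = (10*sqrt(2)*sqrt(w**2 + 2)*sqrt(2*w**2 + 3) + 15*sqrt(2)*sqrt(w**2 + 2)*atan(w/2) - 24)/24

Recognize the product-rule pattern: G'(w) = u'v + uv' with u = 5*sqrt(w**2/2 + 1)/3, v = sqrt(2*w**2 + 3)/2 + 3*atan(w/2)/4, so integration by parts undoes it.
A general antiderivative is 5*sqrt(w**2/2 + 1)*(sqrt(2*w**2 + 3)/2 + 3*atan(w/2)/4)/3 + C.
The condition gives C = -1 + 15*sqrt(2)*atan(1/4)/16 + 5*sqrt(7)/8 - (15*sqrt(2)*atan(1/4)/16 + 5*sqrt(7)/8) = -1.
So G(w) = (10*sqrt(2)*sqrt(w**2 + 2)*sqrt(2*w**2 + 3) + 15*sqrt(2)*sqrt(w**2 + 2)*atan(w/2) - 24)/24.
Check: d/dw[(10*sqrt(2)*sqrt(w**2 + 2)*sqrt(2*w**2 + 3) + 15*sqrt(2)*sqrt(w**2 + 2)*atan(w/2) - 24)/24] = (40*sqrt(2)*w**5 + 15*sqrt(2)*w**3*sqrt(2*w**2 + 3)*atan(w/2) + 230*sqrt(2)*w**3 + 30*sqrt(2)*w**2*sqrt(2*w**2 + 3) + 60*sqrt(2)*w*sqrt(2*w**2 + 3)*atan(w/2) + 280*sqrt(2)*w + 60*sqrt(2)*sqrt(2*w**2 + 3))/(24*w**2*sqrt(w**2 + 2)*sqrt(2*w**2 + 3) + 96*sqrt(w**2 + 2)*sqrt(2*w**2 + 3)) = G'(w).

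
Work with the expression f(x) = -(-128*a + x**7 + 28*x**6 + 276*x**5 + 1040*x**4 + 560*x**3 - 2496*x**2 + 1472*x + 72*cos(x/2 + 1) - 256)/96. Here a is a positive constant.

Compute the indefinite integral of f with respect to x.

Differentiate the proposed F(x) back; it has to land on f(x) exactly.
Check: d/dx[4*a*x/3 - (x**2/4 + 2*x - 1)**4/3 - 3*sin(x/2 + 1)/2] = 4*a/3 - x**7/96 - 7*x**6/24 - 23*x**5/8 - 65*x**4/6 - 35*x**3/6 + 26*x**2 - 46*x/3 - 3*cos(x/2 + 1)/4 + 8/3, which equals f(x).

F(x) = 4*a*x/3 - (x**2/4 + 2*x - 1)**4/3 - 3*sin(x/2 + 1)/2 + C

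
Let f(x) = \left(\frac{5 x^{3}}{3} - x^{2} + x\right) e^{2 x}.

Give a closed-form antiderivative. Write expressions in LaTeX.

Recognize the product-rule pattern: f = u'v + uv' with u = \frac{5 x^{3}}{6} - \frac{7 x^{2}}{4} + \frac{9 x}{4} - \frac{9}{8}, v = e^{2 x}, so integration by parts undoes it.
Check: d/dx[\frac{\left(20 x^{3} - 42 x^{2} + 54 x - 27\right) e^{2 x}}{24}] = \frac{5 x^{3} e^{2 x}}{3} - x^{2} e^{2 x} + x e^{2 x}, which equals f(x).

An antiderivative is F(x) = \frac{\left(20 x^{3} - 42 x^{2} + 54 x - 27\right) e^{2 x}}{24}.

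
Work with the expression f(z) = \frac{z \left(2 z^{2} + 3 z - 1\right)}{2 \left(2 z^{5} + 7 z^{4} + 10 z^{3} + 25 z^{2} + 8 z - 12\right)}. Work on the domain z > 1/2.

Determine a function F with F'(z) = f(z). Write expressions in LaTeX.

An antiderivative is F(z) = \frac{2 \log{\left(z - \frac{1}{2} \right)}}{357} - \frac{\log{\left(z + 1 \right)}}{30} - \frac{6 \log{\left(z + 3 \right)}}{91} + \frac{207 \log{\left(z^{2} + 4 \right)}}{4420} + \frac{147 \operatorname{atan}{\left(\frac{z}{2} \right)}}{1105}.

The denominator factors as 2 \left(z + 1\right) \left(z + 3\right) \left(2 z - 1\right) \left(z^{2} + 4\right); partial fractions split f into directly integrable pieces: \frac{3 \left(69 z + 196\right)}{2210 \left(z^{2} + 4\right)} + \frac{4}{357 \left(2 z - 1\right)} - \frac{6}{91 \left(z + 3\right)} - \frac{1}{30 \left(z + 1\right)}.
Check: d/dz[\frac{2 \log{\left(z - \frac{1}{2} \right)}}{357} - \frac{\log{\left(z + 1 \right)}}{30} - \frac{6 \log{\left(z + 3 \right)}}{91} + \frac{207 \log{\left(z^{2} + 4 \right)}}{4420} + \frac{147 \operatorname{atan}{\left(\frac{z}{2} \right)}}{1105}] = \frac{2 z^{3} + 3 z^{2} - z}{4 z^{5} + 14 z^{4} + 20 z^{3} + 50 z^{2} + 16 z - 24}, which equals f(z).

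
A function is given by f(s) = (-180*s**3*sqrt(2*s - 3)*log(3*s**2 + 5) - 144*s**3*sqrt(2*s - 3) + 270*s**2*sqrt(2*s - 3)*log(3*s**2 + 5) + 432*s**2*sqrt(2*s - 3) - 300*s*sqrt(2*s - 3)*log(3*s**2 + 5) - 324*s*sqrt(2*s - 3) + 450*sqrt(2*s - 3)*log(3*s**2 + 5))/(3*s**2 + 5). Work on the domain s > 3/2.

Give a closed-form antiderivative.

An antiderivative is F(s) = -6*(2*s - 3)**(5/2)*log(3*s**2 + 5).

f has the shape u'v + uv' for u = -6*(2*s - 3)**(5/2) and v = log(3*s**2 + 5) — it is the derivative of the product u*v.
Check: d/ds[-6*(2*s - 3)**(5/2)*log(3*s**2 + 5)] = (-180*s**3*sqrt(2*s - 3)*log(3*s**2 + 5) - 144*s**3*sqrt(2*s - 3) + 270*s**2*sqrt(2*s - 3)*log(3*s**2 + 5) + 432*s**2*sqrt(2*s - 3) - 300*s*sqrt(2*s - 3)*log(3*s**2 + 5) - 324*s*sqrt(2*s - 3) + 450*sqrt(2*s - 3)*log(3*s**2 + 5))/(3*s**2 + 5) = f(s).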